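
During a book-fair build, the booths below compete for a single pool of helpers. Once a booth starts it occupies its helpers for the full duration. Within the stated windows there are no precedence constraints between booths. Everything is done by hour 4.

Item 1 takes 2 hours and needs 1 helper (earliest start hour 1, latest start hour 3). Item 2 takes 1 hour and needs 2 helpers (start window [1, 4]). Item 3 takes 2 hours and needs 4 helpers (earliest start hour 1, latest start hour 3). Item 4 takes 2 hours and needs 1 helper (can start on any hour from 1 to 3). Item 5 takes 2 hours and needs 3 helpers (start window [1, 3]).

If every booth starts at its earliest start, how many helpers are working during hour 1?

11

At early start, hour 1 has: Item 1, Item 2, Item 3, Item 4, Item 5.
Demand: 1 + 2 + 4 + 1 + 3 = 11.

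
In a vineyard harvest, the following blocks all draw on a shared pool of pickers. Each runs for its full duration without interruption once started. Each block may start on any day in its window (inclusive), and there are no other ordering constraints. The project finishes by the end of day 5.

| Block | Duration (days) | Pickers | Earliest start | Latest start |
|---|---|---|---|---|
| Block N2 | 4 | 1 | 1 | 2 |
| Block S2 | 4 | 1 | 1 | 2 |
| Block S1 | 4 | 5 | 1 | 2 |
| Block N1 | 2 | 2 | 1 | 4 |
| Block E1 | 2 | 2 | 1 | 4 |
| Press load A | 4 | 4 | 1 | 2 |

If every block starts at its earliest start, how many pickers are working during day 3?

At early start, day 3 has: Block N2, Block S2, Block S1, Press load A.
Demand: 1 + 1 + 5 + 4 = 11.

11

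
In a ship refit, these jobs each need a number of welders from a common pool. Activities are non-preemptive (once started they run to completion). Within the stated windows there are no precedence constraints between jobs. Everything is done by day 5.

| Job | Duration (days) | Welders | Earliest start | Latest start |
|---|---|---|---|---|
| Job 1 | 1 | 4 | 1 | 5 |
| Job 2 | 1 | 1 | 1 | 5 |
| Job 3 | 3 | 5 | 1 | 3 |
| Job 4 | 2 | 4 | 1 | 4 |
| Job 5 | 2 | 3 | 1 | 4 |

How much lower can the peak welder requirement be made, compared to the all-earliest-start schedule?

9

Early-start peak: d1:17  d2:12  d3:5  d4:0  d5:0 ⇒ 17.
Leveled (Job 1@1, Job 2@2, Job 3@3, Job 4@1, Job 5@2): d1:8  d2:8  d3:8  d4:5  d5:5 ⇒ 8.
Reduction 17 − 8 = 9.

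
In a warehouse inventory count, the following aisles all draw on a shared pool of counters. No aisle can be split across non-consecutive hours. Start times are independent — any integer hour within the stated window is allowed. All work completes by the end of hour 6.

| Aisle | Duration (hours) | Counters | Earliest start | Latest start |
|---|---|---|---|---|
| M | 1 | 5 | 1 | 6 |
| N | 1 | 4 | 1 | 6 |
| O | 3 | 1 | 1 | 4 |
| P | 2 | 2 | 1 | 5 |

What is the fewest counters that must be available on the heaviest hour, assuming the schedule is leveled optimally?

5

Early-start (M@1, N@1, O@1, P@1) gives peak 12: h1:12  h2:3  h3:1  h4:0  h5:0  h6:0.
Shift N→2, O→2, P→3.
Schedule M@1, N@2, O@2, P@3: h1:5  h2:5  h3:3  h4:3  h5:0  h6:0 — peak 5.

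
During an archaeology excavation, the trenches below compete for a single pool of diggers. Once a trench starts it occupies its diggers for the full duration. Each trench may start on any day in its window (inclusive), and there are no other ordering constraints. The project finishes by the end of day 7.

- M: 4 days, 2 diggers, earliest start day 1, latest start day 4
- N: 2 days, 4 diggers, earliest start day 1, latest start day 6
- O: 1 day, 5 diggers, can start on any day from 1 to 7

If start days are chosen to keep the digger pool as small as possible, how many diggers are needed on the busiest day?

5

Early-start (M@1, N@1, O@1) gives peak 11: d1:11  d2:6  d3:2  d4:2  d5:0  d6:0  d7:0.
Shift N→5, O→7.
Schedule M@1, N@5, O@7: d1:2  d2:2  d3:2  d4:2  d5:4  d6:4  d7:5 — peak 5.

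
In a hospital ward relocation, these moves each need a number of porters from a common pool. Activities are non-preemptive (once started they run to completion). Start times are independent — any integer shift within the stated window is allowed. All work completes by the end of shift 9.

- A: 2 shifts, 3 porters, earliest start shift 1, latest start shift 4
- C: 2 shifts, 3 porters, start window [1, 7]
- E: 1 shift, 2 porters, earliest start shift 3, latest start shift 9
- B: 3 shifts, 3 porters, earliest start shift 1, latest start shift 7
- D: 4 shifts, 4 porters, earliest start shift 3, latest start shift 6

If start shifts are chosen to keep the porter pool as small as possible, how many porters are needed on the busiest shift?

6

Early-start (A@1, C@1, E@3, B@1, D@3) gives peak 9: s1:9  s2:9  s3:9  s4:4  s5:4  s6:4  s7:0  s8:0  s9:0.
Shift B→3, D→6.
Schedule A@1, C@1, E@3, B@3, D@6: s1:6  s2:6  s3:5  s4:3  s5:3  s6:4  s7:4  s8:4  s9:4 — peak 6.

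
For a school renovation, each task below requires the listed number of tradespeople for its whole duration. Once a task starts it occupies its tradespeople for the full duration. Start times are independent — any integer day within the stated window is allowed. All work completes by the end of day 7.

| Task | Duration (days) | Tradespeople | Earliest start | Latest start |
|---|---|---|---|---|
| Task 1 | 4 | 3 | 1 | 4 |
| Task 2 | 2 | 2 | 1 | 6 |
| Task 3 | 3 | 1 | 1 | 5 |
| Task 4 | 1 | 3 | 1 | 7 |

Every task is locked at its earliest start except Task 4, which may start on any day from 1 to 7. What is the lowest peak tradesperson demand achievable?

Task 4@1: d1:9  d2:6  d3:4  d4:3  d5:0  d6:0  d7:0 → peak 9
Task 4@2: d1:6  d2:9  d3:4  d4:3  d5:0  d6:0  d7:0 → peak 9
Task 4@3: d1:6  d2:6  d3:7  d4:3  d5:0  d6:0  d7:0 → peak 7
Task 4@4: d1:6  d2:6  d3:4  d4:6  d5:0  d6:0  d7:0 → peak 6
Task 4@5: d1:6  d2:6  d3:4  d4:3  d5:3  d6:0  d7:0 → peak 6
Task 4@6: d1:6  d2:6  d3:4  d4:3  d5:0  d6:3  d7:0 → peak 6
Task 4@7: d1:6  d2:6  d3:4  d4:3  d5:0  d6:0  d7:3 → peak 6
Best is Task 4@4, peak 6.

6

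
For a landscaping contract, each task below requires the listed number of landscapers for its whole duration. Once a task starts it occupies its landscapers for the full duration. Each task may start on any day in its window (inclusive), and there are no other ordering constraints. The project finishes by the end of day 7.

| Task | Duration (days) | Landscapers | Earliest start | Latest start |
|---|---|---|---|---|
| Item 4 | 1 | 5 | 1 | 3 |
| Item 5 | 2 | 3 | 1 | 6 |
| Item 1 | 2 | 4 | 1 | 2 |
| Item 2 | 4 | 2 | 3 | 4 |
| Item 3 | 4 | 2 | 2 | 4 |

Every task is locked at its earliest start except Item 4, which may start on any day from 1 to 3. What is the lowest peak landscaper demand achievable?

Item 4@1: d1:12  d2:9  d3:4  d4:4  d5:4  d6:2  d7:0 → peak 12
Item 4@2: d1:7  d2:14  d3:4  d4:4  d5:4  d6:2  d7:0 → peak 14
Item 4@3: d1:7  d2:9  d3:9  d4:4  d5:4  d6:2  d7:0 → peak 9
Best is Item 4@3, peak 9.

9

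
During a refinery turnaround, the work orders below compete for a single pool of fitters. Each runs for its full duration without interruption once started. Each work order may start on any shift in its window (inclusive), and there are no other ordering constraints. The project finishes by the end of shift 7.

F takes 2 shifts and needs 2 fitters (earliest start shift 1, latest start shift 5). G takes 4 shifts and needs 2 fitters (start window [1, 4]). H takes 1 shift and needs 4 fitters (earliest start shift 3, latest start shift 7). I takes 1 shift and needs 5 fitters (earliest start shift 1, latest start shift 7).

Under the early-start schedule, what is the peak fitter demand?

Early-start schedule: F@1, G@1, H@3, I@1.
Load per shift: shift 1: 9, shift 2: 4, shift 3: 6, shift 4: 2, shift 5: 0, shift 6: 0, shift 7: 0.
Peak is 9.

9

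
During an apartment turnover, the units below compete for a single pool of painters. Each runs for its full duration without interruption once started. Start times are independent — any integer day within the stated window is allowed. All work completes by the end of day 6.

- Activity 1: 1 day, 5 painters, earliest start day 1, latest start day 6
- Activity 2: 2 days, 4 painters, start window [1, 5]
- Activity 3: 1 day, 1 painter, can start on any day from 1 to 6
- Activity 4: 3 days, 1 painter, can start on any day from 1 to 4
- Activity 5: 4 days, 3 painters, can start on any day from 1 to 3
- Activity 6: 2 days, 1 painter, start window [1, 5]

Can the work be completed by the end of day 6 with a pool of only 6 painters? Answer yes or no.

no

The minimum achievable peak is 7; 6 < 7, so no feasible schedule stays within the cap.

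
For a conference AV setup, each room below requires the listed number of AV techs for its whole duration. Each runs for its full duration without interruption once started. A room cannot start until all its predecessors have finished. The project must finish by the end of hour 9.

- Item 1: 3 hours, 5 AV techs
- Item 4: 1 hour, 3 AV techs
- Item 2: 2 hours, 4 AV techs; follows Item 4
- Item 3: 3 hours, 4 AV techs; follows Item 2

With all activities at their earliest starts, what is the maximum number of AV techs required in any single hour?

9

Early-start schedule: Item 1@1, Item 4@1, Item 2@2, Item 3@4.
Load per hour: hour 1: 8, hour 2: 9, hour 3: 9, hour 4: 4, hour 5: 4, hour 6: 4, hour 7: 0, hour 8: 0, hour 9: 0.
Peak is 9.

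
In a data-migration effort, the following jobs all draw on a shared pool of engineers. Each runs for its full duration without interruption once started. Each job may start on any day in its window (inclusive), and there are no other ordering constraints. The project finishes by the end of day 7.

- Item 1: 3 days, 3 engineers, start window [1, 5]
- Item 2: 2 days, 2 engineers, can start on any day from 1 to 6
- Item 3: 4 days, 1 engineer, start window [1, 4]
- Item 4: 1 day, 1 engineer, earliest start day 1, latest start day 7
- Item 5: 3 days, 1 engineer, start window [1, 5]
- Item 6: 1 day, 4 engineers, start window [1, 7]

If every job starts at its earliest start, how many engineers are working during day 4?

1

At early start, day 4 has: Item 3.
Demand: 1 = 1.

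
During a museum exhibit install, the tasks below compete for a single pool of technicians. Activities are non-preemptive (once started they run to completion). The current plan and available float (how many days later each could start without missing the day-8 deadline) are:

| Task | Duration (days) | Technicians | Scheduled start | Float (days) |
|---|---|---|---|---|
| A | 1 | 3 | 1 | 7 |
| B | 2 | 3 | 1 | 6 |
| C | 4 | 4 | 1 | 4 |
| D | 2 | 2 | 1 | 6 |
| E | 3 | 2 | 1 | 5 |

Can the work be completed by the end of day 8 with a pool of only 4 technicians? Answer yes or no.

no

Total technician-days = 35; over 8 days the average is 35/8 > 4, so some day must exceed 4.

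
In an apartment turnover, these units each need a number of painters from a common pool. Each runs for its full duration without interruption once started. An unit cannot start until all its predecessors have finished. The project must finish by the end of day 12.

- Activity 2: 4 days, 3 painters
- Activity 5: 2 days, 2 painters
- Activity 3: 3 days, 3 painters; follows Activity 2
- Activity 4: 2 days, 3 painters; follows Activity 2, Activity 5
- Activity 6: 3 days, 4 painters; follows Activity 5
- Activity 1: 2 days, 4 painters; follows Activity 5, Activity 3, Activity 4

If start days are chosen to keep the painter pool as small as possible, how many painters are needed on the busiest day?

6

Early-start (Activity 2@1, Activity 5@1, Activity 3@5, Activity 4@5, Activity 6@3, Activity 1@8) gives peak 10: d1:5  d2:5  d3:7  d4:7  d5:10  d6:6  d7:3  d8:4  d9:4  d10:0  d11:0  d12:0.
Shift Activity 6→8, Activity 1→11.
Schedule Activity 2@1, Activity 5@1, Activity 3@5, Activity 4@5, Activity 6@8, Activity 1@11: d1:5  d2:5  d3:3  d4:3  d5:6  d6:6  d7:3  d8:4  d9:4  d10:4  d11:4  d12:4 — peak 6.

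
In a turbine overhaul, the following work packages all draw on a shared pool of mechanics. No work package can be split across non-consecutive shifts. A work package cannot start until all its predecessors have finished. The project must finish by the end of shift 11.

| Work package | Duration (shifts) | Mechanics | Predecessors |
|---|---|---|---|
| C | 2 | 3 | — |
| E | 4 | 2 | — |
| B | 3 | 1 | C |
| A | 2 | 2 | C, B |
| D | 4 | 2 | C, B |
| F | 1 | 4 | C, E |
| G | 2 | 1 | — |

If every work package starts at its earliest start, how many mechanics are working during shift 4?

At early start, shift 4 has: E, B.
Demand: 2 + 1 = 3.

3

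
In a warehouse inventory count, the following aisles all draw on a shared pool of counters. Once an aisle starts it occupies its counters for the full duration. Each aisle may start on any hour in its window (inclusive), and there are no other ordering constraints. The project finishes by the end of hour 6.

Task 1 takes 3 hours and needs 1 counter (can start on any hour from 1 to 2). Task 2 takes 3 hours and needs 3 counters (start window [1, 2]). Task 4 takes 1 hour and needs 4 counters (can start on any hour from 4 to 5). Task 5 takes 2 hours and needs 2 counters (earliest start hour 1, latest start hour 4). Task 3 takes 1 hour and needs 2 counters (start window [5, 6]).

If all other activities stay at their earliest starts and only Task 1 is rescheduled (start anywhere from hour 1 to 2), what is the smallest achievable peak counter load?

Task 1@1: h1:6  h2:6  h3:4  h4:4  h5:2  h6:0 → peak 6
Task 1@2: h1:5  h2:6  h3:4  h4:5  h5:2  h6:0 → peak 6
Best is Task 1@1, peak 6.

6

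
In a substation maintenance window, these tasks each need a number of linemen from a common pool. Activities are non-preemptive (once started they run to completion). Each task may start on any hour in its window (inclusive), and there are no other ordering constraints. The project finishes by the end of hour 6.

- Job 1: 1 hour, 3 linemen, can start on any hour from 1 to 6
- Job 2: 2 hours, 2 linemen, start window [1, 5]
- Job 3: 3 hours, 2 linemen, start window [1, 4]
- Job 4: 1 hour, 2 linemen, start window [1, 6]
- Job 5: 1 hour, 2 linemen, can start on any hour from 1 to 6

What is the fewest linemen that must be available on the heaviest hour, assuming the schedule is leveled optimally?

Early-start (Job 1@1, Job 2@1, Job 3@1, Job 4@1, Job 5@1) gives peak 11: h1:11  h2:4  h3:2  h4:0  h5:0  h6:0.
Shift Job 2→2, Job 3→2, Job 4→4, Job 5→5.
Schedule Job 1@1, Job 2@2, Job 3@2, Job 4@4, Job 5@5: h1:3  h2:4  h3:4  h4:4  h5:2  h6:0 — peak 4.

4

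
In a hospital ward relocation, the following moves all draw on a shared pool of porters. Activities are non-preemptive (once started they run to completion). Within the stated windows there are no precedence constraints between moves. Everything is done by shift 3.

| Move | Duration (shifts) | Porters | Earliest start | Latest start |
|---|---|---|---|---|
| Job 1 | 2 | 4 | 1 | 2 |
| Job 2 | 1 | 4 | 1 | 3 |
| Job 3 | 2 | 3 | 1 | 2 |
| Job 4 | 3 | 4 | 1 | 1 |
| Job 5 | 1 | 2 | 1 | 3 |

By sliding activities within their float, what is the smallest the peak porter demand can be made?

11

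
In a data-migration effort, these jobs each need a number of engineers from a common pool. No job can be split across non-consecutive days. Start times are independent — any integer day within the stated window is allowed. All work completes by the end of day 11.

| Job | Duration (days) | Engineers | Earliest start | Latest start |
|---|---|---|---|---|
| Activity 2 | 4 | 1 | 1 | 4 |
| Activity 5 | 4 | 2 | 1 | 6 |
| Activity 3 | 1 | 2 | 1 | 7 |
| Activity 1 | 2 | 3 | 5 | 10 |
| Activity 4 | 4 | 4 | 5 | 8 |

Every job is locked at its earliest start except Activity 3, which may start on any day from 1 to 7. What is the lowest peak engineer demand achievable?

Activity 3@1: d1:5  d2:3  d3:3  d4:3  d5:7  d6:7  d7:4  d8:4  d9:0  d10:0  d11:0 → peak 7
Activity 3@2: d1:3  d2:5  d3:3  d4:3  d5:7  d6:7  d7:4  d8:4  d9:0  d10:0  d11:0 → peak 7
Activity 3@3: d1:3  d2:3  d3:5  d4:3  d5:7  d6:7  d7:4  d8:4  d9:0  d10:0  d11:0 → peak 7
Activity 3@4: d1:3  d2:3  d3:3  d4:5  d5:7  d6:7  d7:4  d8:4  d9:0  d10:0  d11:0 → peak 7
Activity 3@5: d1:3  d2:3  d3:3  d4:3  d5:9  d6:7  d7:4  d8:4  d9:0  d10:0  d11:0 → peak 9
Activity 3@6: d1:3  d2:3  d3:3  d4:3  d5:7  d6:9  d7:4  d8:4  d9:0  d10:0  d11:0 → peak 9
Activity 3@7: d1:3  d2:3  d3:3  d4:3  d5:7  d6:7  d7:6  d8:4  d9:0  d10:0  d11:0 → peak 7
Best is Activity 3@1, peak 7.

7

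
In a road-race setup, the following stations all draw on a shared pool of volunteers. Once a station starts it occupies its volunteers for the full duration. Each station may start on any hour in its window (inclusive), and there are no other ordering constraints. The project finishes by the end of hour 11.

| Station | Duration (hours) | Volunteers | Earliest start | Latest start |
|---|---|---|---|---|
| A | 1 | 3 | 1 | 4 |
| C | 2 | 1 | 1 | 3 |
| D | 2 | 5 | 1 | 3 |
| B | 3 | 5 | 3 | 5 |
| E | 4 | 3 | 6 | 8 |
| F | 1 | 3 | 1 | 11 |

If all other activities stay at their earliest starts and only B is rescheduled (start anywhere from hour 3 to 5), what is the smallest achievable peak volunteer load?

12

B@3: h1:12  h2:6  h3:5  h4:5  h5:5  h6:3  h7:3  h8:3  h9:3  h10:0  h11:0 → peak 12
B@4: h1:12  h2:6  h3:0  h4:5  h5:5  h6:8  h7:3  h8:3  h9:3  h10:0  h11:0 → peak 12
B@5: h1:12  h2:6  h3:0  h4:0  h5:5  h6:8  h7:8  h8:3  h9:3  h10:0  h11:0 → peak 12
Best is B@3, peak 12.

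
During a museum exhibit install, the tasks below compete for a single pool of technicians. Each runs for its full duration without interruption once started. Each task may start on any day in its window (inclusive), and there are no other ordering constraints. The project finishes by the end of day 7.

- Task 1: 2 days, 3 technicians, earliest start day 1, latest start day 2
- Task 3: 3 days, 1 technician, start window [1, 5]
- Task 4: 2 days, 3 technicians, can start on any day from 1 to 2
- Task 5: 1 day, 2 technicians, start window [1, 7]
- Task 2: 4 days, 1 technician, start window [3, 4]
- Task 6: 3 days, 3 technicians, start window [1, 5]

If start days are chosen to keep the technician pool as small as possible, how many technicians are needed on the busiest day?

6

Early-start (Task 1@1, Task 3@1, Task 4@1, Task 5@1, Task 2@3, Task 6@1) gives peak 12: d1:12  d2:10  d3:5  d4:1  d5:1  d6:1  d7:0.
Shift Task 3→3, Task 5→3, Task 6→4.
Schedule Task 1@1, Task 3@3, Task 4@1, Task 5@3, Task 2@3, Task 6@4: d1:6  d2:6  d3:4  d4:5  d5:5  d6:4  d7:0 — peak 6.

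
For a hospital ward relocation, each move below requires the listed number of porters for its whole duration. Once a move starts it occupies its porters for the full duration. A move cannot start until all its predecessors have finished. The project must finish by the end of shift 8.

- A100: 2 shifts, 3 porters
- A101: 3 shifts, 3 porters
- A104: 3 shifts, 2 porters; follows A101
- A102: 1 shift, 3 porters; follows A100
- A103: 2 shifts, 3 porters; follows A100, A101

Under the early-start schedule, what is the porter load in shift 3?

6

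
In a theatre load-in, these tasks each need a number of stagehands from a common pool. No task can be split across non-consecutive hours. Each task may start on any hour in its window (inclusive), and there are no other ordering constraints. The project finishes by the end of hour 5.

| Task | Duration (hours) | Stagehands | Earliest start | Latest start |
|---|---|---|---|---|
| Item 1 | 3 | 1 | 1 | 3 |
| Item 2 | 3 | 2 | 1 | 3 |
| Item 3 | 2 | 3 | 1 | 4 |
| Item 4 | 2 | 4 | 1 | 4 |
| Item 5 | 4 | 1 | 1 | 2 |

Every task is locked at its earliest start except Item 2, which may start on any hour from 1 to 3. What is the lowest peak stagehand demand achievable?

9

Item 2@1: h1:11  h2:11  h3:4  h4:1  h5:0 → peak 11
Item 2@2: h1:9  h2:11  h3:4  h4:3  h5:0 → peak 11
Item 2@3: h1:9  h2:9  h3:4  h4:3  h5:2 → peak 9
Best is Item 2@3, peak 9.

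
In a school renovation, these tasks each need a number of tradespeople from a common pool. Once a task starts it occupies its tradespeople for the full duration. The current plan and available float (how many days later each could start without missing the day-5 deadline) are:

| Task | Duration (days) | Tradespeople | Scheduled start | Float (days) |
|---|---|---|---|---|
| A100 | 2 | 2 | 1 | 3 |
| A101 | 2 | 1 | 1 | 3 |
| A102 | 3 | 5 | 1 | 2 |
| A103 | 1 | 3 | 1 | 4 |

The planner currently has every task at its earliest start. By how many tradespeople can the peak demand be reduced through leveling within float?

Early-start peak: d1:11  d2:8  d3:5  d4:0  d5:0 ⇒ 11.
Leveled (A100@1, A101@1, A102@3, A103@1): d1:6  d2:3  d3:5  d4:5  d5:5 ⇒ 6.
Reduction 11 − 6 = 5.

5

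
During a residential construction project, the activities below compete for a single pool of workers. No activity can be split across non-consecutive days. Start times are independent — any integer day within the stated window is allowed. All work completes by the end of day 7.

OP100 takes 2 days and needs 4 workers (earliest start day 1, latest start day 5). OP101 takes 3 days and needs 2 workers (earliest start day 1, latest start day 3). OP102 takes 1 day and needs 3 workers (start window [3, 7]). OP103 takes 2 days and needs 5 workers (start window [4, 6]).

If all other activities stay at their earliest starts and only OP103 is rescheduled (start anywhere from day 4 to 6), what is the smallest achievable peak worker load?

6

OP103@4: d1:6  d2:6  d3:5  d4:5  d5:5  d6:0  d7:0 → peak 6
OP103@5: d1:6  d2:6  d3:5  d4:0  d5:5  d6:5  d7:0 → peak 6
OP103@6: d1:6  d2:6  d3:5  d4:0  d5:0  d6:5  d7:5 → peak 6
Best is OP103@4, peak 6.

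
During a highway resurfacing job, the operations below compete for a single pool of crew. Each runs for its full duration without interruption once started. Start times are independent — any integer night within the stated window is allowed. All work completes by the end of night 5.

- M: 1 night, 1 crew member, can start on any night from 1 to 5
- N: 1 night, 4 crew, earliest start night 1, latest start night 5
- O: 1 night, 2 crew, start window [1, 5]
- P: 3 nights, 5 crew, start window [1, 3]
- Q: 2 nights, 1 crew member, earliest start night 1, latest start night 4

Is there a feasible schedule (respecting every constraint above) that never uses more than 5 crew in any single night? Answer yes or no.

Schedule M@1, N@2, O@1, P@3, Q@1: n1:4  n2:5  n3:5  n4:5  n5:5 — peak 5 ≤ 5.

yes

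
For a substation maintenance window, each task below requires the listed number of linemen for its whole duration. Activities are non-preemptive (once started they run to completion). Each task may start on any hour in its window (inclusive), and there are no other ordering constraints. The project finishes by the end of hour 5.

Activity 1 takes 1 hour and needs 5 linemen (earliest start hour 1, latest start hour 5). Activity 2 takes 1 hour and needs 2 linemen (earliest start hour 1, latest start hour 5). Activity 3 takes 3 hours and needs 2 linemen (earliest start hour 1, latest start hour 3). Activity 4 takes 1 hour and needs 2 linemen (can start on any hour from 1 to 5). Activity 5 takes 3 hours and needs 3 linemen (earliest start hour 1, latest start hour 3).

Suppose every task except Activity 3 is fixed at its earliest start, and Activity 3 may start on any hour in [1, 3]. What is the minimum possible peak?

Activity 3@1: h1:14  h2:5  h3:5  h4:0  h5:0 → peak 14
Activity 3@2: h1:12  h2:5  h3:5  h4:2  h5:0 → peak 12
Activity 3@3: h1:12  h2:3  h3:5  h4:2  h5:2 → peak 12
Best is Activity 3@2, peak 12.

12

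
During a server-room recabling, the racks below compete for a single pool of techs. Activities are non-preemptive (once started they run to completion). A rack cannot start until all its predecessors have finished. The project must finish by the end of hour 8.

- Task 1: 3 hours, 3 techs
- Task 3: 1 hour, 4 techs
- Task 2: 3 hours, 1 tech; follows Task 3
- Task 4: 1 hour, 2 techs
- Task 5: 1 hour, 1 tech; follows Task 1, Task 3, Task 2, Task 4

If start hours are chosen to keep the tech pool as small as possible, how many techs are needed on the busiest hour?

4

Early-start (Task 1@1, Task 3@1, Task 2@2, Task 4@1, Task 5@5) gives peak 9: h1:9  h2:4  h3:4  h4:1  h5:1  h6:0  h7:0  h8:0.
Shift Task 3→4, Task 2→5, Task 4→5, Task 5→8.
Schedule Task 1@1, Task 3@4, Task 2@5, Task 4@5, Task 5@8: h1:3  h2:3  h3:3  h4:4  h5:3  h6:1  h7:1  h8:1 — peak 4.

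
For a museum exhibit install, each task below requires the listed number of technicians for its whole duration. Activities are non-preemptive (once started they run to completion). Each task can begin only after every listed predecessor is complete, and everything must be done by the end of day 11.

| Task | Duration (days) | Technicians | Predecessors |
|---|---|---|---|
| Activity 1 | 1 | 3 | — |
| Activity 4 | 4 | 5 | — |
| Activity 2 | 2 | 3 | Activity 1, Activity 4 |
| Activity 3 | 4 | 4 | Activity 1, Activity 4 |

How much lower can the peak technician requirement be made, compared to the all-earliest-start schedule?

3

Early-start peak: d1:8  d2:5  d3:5  d4:5  d5:7  d6:7  d7:4  d8:4  d9:0  d10:0  d11:0 ⇒ 8.
Leveled (Activity 1@1, Activity 4@2, Activity 2@6, Activity 3@8): d1:3  d2:5  d3:5  d4:5  d5:5  d6:3  d7:3  d8:4  d9:4  d10:4  d11:4 ⇒ 5.
Reduction 8 − 5 = 3.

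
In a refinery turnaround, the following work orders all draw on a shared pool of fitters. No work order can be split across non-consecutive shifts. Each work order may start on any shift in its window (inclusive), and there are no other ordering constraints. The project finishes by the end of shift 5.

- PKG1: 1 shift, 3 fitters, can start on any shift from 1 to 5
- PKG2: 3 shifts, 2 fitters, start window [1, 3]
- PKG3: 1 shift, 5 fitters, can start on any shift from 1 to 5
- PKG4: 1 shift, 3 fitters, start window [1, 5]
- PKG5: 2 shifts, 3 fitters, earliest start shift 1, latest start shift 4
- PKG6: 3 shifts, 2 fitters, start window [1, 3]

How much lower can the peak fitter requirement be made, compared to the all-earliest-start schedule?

Early-start peak: s1:18  s2:7  s3:4  s4:0  s5:0 ⇒ 18.
Leveled (PKG1@1, PKG2@1, PKG3@2, PKG4@3, PKG5@4, PKG6@3): s1:5  s2:7  s3:7  s4:5  s5:5 ⇒ 7.
Reduction 18 − 7 = 11.

11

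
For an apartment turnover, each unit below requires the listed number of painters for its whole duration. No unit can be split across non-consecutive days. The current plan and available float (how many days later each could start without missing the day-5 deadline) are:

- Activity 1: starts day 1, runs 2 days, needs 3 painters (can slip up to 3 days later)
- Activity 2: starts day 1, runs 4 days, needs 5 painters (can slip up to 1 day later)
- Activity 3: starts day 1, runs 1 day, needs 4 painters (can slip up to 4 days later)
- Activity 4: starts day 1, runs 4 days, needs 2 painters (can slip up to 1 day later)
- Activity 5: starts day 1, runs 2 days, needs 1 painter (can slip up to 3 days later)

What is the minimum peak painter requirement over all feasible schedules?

10

Early-start (Activity 1@1, Activity 2@1, Activity 3@1, Activity 4@1, Activity 5@1) gives peak 15: d1:15  d2:11  d3:7  d4:7  d5:0.
Shift Activity 3→5, Activity 5→3.
Schedule Activity 1@1, Activity 2@1, Activity 3@5, Activity 4@1, Activity 5@3: d1:10  d2:10  d3:8  d4:8  d5:4 — peak 10.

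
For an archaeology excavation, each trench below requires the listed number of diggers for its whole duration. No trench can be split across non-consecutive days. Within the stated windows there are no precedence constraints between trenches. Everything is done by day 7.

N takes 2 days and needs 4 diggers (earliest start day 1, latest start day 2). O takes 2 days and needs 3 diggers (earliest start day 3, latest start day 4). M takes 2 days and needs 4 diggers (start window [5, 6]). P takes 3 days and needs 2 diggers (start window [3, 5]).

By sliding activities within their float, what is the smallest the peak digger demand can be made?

5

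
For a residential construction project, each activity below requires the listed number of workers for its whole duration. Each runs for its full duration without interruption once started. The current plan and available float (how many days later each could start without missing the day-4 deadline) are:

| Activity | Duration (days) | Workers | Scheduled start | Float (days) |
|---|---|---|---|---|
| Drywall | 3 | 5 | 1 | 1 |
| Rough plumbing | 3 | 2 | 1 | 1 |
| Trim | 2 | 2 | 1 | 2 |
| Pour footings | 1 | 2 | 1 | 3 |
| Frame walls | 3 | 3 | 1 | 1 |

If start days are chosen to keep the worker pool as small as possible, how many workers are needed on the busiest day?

12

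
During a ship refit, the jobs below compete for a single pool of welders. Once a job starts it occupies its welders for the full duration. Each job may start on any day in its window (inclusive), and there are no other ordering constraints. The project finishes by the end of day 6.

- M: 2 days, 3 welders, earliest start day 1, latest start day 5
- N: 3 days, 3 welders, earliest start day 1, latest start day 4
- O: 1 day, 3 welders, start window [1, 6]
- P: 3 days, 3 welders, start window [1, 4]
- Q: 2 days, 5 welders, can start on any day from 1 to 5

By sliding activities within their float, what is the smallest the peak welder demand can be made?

8

Early-start (M@1, N@1, O@1, P@1, Q@1) gives peak 17: d1:17  d2:14  d3:6  d4:0  d5:0  d6:0.
Shift O→3, P→4, Q→4.
Schedule M@1, N@1, O@3, P@4, Q@4: d1:6  d2:6  d3:6  d4:8  d5:8  d6:3 — peak 8.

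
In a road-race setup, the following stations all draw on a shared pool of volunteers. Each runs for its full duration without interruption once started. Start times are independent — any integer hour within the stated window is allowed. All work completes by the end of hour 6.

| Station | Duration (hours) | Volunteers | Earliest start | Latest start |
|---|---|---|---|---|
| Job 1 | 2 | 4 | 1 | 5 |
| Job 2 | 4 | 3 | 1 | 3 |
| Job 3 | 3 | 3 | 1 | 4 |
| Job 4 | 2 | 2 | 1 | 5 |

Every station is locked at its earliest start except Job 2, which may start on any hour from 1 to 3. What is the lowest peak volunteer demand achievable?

9

Job 2@1: h1:12  h2:12  h3:6  h4:3  h5:0  h6:0 → peak 12
Job 2@2: h1:9  h2:12  h3:6  h4:3  h5:3  h6:0 → peak 12
Job 2@3: h1:9  h2:9  h3:6  h4:3  h5:3  h6:3 → peak 9
Best is Job 2@3, peak 9.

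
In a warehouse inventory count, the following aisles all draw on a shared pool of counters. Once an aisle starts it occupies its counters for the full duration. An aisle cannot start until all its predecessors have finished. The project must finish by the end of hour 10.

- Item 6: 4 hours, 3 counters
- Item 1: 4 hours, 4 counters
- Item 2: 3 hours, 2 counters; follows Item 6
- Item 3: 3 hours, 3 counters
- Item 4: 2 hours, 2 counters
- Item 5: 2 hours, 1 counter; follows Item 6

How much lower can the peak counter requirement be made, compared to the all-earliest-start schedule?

6

Early-start peak: h1:12  h2:12  h3:10  h4:7  h5:3  h6:3  h7:2  h8:0  h9:0  h10:0 ⇒ 12.
Leveled (Item 6@1, Item 1@5, Item 2@5, Item 3@1, Item 4@8, Item 5@9): h1:6  h2:6  h3:6  h4:3  h5:6  h6:6  h7:6  h8:6  h9:3  h10:1 ⇒ 6.
Reduction 12 − 6 = 6.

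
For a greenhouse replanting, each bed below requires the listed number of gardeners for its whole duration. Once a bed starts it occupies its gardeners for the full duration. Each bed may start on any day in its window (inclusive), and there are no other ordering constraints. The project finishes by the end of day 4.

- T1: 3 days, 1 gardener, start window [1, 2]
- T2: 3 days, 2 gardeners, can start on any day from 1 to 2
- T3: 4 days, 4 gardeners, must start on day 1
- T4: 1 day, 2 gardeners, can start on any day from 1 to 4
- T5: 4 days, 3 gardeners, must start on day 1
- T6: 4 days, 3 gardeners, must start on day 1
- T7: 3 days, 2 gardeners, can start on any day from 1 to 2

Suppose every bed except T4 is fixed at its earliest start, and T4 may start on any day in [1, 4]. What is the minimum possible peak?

15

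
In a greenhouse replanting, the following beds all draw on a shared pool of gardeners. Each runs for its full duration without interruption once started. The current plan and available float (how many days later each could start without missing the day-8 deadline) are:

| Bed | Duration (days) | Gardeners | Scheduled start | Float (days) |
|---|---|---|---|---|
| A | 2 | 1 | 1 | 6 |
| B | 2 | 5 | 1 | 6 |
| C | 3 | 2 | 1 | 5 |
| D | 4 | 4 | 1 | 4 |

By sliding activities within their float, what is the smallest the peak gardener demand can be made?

6

Early-start (A@1, B@1, C@1, D@1) gives peak 12: d1:12  d2:12  d3:6  d4:4  d5:0  d6:0  d7:0  d8:0.
Shift C→3, D→3.
Schedule A@1, B@1, C@3, D@3: d1:6  d2:6  d3:6  d4:6  d5:6  d6:4  d7:0  d8:0 — peak 6.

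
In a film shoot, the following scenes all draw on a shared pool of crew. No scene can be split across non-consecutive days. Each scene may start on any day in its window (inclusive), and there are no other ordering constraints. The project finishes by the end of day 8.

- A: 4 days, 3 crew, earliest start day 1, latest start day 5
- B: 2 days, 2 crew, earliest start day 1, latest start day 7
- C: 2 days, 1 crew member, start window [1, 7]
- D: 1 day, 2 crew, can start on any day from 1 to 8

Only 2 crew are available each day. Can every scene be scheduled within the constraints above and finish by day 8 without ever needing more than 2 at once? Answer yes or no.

no

Total crew member-days = 20; over 8 days the average is 20/8 > 2, so some day must exceed 2.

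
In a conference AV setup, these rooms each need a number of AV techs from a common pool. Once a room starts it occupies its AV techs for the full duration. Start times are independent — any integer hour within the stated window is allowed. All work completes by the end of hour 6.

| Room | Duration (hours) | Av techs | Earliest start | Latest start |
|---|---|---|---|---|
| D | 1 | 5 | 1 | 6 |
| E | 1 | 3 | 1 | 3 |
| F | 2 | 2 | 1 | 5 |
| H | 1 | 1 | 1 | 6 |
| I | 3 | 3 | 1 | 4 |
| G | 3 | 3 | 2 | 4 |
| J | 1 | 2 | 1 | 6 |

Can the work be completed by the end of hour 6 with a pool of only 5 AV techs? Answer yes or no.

Total AV tech-hours = 33; over 6 hours the average is 33/6 > 5, so some hour must exceed 5.

no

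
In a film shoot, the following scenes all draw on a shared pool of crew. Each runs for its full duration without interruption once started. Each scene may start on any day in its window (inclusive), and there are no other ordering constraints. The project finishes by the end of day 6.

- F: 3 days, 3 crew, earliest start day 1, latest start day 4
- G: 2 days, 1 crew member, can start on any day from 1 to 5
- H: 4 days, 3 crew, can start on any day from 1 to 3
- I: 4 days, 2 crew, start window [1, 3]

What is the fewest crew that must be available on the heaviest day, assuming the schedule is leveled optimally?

Early-start (F@1, G@1, H@1, I@1) gives peak 9: d1:9  d2:9  d3:8  d4:5  d5:0  d6:0.
Shift I→3.
Schedule F@1, G@1, H@1, I@3: d1:7  d2:7  d3:8  d4:5  d5:2  d6:2 — peak 8.

8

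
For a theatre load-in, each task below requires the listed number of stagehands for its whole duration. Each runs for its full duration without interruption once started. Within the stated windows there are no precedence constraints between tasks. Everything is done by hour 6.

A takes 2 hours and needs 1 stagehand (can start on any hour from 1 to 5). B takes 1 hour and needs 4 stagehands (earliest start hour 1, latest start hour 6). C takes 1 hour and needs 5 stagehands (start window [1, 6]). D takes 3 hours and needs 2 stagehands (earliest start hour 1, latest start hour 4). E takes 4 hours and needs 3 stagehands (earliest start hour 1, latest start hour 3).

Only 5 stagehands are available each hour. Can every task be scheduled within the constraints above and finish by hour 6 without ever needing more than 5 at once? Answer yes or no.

yes

Schedule A@1, B@1, C@6, D@3, E@2: h1:5  h2:4  h3:5  h4:5  h5:5  h6:5 — peak 5 ≤ 5.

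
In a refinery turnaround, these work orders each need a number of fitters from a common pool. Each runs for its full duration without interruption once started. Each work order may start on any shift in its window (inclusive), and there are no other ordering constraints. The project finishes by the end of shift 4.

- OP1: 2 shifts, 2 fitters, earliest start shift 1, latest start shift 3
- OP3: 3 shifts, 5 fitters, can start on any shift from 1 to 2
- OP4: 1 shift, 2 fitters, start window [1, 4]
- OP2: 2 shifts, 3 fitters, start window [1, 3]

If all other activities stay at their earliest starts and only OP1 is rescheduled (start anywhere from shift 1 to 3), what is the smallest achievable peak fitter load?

OP1@1: s1:12  s2:10  s3:5  s4:0 → peak 12
OP1@2: s1:10  s2:10  s3:7  s4:0 → peak 10
OP1@3: s1:10  s2:8  s3:7  s4:2 → peak 10
Best is OP1@2, peak 10.

10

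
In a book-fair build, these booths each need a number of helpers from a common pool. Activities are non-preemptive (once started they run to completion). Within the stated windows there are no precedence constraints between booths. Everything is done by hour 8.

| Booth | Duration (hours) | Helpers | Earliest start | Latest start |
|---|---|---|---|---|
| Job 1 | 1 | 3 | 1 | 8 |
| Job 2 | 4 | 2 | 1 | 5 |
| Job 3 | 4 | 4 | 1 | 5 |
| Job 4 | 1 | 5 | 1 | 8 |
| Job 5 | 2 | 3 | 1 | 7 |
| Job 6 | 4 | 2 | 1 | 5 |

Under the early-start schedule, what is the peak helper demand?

19

Early-start schedule: Job 1@1, Job 2@1, Job 3@1, Job 4@1, Job 5@1, Job 6@1.
Load per hour: hour 1: 19, hour 2: 11, hour 3: 8, hour 4: 8, hour 5: 0, hour 6: 0, hour 7: 0, hour 8: 0.
Peak is 19.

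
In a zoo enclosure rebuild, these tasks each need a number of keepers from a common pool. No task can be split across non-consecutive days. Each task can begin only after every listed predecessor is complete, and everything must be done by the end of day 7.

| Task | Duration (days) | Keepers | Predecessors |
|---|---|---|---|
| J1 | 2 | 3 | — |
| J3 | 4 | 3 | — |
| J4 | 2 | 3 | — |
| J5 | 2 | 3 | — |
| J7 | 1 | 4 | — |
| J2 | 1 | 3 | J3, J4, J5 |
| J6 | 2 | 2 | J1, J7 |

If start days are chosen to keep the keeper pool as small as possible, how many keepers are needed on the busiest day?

7

Early-start (J1@1, J3@1, J4@1, J5@1, J7@1, J2@5, J6@3) gives peak 16: d1:16  d2:12  d3:5  d4:5  d5:3  d6:0  d7:0.
Shift J4→3, J5→5, J7→5, J2→7, J6→6.
Schedule J1@1, J3@1, J4@3, J5@5, J7@5, J2@7, J6@6: d1:6  d2:6  d3:6  d4:6  d5:7  d6:5  d7:5 — peak 7.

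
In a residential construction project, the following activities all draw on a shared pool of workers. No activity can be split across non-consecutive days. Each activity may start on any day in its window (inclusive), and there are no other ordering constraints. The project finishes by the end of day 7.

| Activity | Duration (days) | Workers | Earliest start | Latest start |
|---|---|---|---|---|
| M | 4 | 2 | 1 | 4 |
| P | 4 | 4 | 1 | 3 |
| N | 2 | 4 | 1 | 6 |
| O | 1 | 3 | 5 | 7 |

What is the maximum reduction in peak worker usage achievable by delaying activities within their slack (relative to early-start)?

Early-start peak: d1:10  d2:10  d3:6  d4:6  d5:3  d6:0  d7:0 ⇒ 10.
Leveled (M@1, P@1, N@5, O@7): d1:6  d2:6  d3:6  d4:6  d5:4  d6:4  d7:3 ⇒ 6.
Reduction 10 − 6 = 4.

4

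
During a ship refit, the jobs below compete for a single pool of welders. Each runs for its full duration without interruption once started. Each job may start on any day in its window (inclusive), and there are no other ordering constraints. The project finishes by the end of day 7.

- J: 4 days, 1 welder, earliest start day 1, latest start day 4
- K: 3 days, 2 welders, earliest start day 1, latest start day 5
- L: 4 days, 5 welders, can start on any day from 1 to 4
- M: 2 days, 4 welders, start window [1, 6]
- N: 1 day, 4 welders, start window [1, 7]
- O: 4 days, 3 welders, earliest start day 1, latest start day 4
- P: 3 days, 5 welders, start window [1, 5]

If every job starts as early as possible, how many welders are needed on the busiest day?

24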